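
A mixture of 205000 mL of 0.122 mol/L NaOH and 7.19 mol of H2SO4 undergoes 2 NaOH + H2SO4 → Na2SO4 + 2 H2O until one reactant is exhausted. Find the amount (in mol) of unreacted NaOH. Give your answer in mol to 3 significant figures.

n(NaOH) = 0.122 × 205000/1000 = 25.01 mol
n(H2SO4) = 7.190 mol
n/ν → NaOH: 12.51, H2SO4: 7.190; H2SO4 is limiting.
NaOH consumed = (2/1) × 7.190 = 14.38 mol
NaOH remaining = 25.01 − 14.38 = 10.63 mol

10.6 mol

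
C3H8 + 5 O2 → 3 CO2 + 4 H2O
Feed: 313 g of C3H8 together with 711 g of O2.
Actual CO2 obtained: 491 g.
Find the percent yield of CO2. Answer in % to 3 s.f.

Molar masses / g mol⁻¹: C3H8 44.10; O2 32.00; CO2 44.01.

n(C3H8) = 313.0 / 44.10 = 7.098 mol
n(O2) = 711.0 / 32.00 = 22.22 mol
n/ν for C3H8 = 7.098/1 = 7.098
n/ν for O2 = 22.22/5 = 4.444
Smallest n/ν is O2 → limiting reagent.
theoretical n(CO2) = (3/5) × 22.22 = 13.33 mol → 586.7 g
% yield = 491 / 586.7 × 100 = 83.69 %

83.7 %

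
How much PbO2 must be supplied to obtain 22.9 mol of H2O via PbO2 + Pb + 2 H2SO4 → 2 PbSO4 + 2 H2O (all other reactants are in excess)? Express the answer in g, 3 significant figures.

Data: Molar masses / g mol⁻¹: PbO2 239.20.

n(H2O) = 22.90 mol
n(PbO2) = (1/2) × 22.90 = 11.45 mol
mass = 11.45 × 239.20 = 2739 g

2740 g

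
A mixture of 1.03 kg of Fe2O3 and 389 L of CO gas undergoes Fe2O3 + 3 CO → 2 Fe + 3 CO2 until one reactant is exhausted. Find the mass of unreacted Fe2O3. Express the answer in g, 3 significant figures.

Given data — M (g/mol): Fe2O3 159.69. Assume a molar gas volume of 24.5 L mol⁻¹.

n(Fe2O3) = 1.030×1000 / 159.69 = 6.450 mol
n(CO) = 389.0 / 24.5 = 15.88 mol
n/ν for Fe2O3 = 6.450/1 = 6.450
n/ν for CO = 15.88/3 = 5.293
Smallest n/ν is CO → limiting reagent.
Fe2O3 consumed = (1/3) × 15.88 = 5.293 mol
Fe2O3 remaining = 6.450 − 5.293 = 1.157 mol
mass = 1.157 × 159.69 = 184.8 g

185 g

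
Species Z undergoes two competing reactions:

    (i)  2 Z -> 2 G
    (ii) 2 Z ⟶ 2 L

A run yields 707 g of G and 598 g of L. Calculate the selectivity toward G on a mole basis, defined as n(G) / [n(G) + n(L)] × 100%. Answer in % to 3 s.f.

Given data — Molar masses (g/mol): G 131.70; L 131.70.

54.2 %

n(G) = 707 / 131.70 = 5.368 mol
n(L) = 598 / 131.70 = 4.541 mol
selectivity = 5.368/(5.368+4.541) × 100 = 54.17 %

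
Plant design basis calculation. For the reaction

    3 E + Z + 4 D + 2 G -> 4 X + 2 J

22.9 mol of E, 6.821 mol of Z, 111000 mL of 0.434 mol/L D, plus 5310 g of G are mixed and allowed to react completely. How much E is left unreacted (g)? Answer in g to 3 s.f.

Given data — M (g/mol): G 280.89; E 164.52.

n(E) = 22.90 mol
n(Z) = 6.821 mol
n(D) = 0.434 × 111000/1000 = 48.17 mol
n(G) = 5310 / 280.89 = 18.90 mol
n/ν for E = 22.90/3 = 7.633
n/ν for Z = 6.821/1 = 6.821
n/ν for D = 48.17/4 = 12.04
n/ν for G = 18.90/2 = 9.450
Smallest n/ν is Z → limiting reagent.
E consumed = (3/1) × 6.821 = 20.46 mol
E remaining = 22.90 − 20.46 = 2.440 mol
mass = 2.440 × 164.52 = 401.4 g

401 g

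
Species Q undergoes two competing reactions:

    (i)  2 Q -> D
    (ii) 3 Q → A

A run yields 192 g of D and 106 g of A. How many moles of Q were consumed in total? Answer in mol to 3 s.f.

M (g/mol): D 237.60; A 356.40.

2.51 mol

n(D) = 192 / 237.60 = 0.8081 mol
n(A) = 106 / 356.40 = 0.2974 mol
n(Q) via (i) = (2/1)×0.8081 = 1.616 mol
n(Q) via (ii) = (3/1)×0.2974 = 0.8922 mol
total n(Q) = 1.616 + 0.8922 = 2.508 mol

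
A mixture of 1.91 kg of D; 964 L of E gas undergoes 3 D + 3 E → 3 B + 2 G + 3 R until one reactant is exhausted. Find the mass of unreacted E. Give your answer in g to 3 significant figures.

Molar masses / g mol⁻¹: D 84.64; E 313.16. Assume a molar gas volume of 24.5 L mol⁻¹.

n(D) = 1.910×1000 / 84.64 = 22.57 mol
n(E) = 964.0 / 24.5 = 39.35 mol
n/ν for D = 22.57/3 = 7.523
n/ν for E = 39.35/3 = 13.12
Smallest n/ν is D → limiting reagent.
E consumed = (3/3) × 22.57 = 22.57 mol
E remaining = 39.35 − 22.57 = 16.78 mol
mass = 16.78 × 313.16 = 5255 g

5260 g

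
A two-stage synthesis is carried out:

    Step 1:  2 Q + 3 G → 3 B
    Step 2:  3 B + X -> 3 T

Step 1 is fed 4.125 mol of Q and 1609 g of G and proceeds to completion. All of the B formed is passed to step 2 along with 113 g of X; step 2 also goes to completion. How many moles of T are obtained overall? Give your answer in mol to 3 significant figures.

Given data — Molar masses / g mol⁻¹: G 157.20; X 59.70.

5.68 mol

Step 1:
n(Q) = 4.125 mol
n(G) = 1609 / 157.20 = 10.24 mol
n/ν → Q: 2.063, G: 3.413; Q is limiting.
n(B) produced = (3/2) × 4.125 = 6.188 mol
Step 2:
n(B) available = 6.188 mol
n(X) = 113.0 / 59.70 = 1.893 mol
n/ν → B: 2.063, X: 1.893; X is limiting.
n(T) = (3/1) × 1.893 = 5.679 mol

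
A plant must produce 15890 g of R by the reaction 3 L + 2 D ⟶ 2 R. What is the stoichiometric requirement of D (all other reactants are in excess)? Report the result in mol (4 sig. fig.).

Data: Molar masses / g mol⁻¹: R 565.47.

n(R) = 15890 / 565.47 = 28.10 mol
n(D) = (2/2) × 28.10 = 28.10 mol

28.10 mol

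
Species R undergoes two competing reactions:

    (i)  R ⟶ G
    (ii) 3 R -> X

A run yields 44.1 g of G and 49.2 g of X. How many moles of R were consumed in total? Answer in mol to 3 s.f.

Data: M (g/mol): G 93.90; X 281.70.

n(G) = 44.1 / 93.90 = 0.4696 mol
n(X) = 49.2 / 281.70 = 0.1747 mol
n(R) via (i) = (1/1)×0.4696 = 0.4696 mol
n(R) via (ii) = (3/1)×0.1747 = 0.5241 mol
total n(R) = 0.4696 + 0.5241 = 0.9937 mol

0.994 mol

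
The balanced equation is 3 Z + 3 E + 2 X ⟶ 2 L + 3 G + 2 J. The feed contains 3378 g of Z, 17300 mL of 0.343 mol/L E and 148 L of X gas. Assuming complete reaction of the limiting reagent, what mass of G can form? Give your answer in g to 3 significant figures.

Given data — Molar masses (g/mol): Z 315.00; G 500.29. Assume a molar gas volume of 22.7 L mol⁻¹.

n(Z) = 3378 / 315.00 = 10.72 mol
n(E) = 0.343 × 17300/1000 = 5.934 mol
n(X) = 148.0 / 22.7 = 6.520 mol
n/ν → Z: 3.573, E: 1.978, X: 3.260; E is limiting.
n(G) = (3/3) × 5.934 = 5.934 mol
mass = 5.934 × 500.29 = 2969 g

2970 g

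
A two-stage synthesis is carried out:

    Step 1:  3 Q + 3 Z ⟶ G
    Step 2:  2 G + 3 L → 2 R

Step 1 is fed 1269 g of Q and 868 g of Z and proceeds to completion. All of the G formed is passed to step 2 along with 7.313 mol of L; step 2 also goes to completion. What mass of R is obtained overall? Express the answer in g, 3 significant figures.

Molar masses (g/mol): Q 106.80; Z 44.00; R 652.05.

Step 1:
n(Q) = 1269 / 106.80 = 11.88 mol
n(Z) = 868.0 / 44.00 = 19.73 mol
n/ν for Q = 11.88/3 = 3.960
n/ν for Z = 19.73/3 = 6.577
Smallest n/ν is Q → limiting reagent.
n(G) produced = (1/3) × 11.88 = 3.960 mol
Step 2:
n(G) available = 3.960 mol
n(L) = 7.313 mol
n/ν for G = 3.960/2 = 1.980
n/ν for L = 7.313/3 = 2.438
Smallest n/ν is G → limiting reagent.
n(R) = (2/2) × 3.960 = 3.960 mol
mass = 3.960 × 652.05 = 2582 g

2580 g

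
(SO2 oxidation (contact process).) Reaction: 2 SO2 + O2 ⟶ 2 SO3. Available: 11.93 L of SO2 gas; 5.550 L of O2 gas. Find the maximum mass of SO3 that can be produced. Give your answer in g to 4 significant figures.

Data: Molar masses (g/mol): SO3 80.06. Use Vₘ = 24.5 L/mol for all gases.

36.27 g

n(SO2) = 11.93 / 24.5 = 0.4869 mol
n(O2) = 5.550 / 24.5 = 0.2265 mol
n/ν → SO2: 0.2435, O2: 0.2265; O2 is limiting.
n(SO3) = (2/1) × 0.2265 = 0.4530 mol
mass = 0.4530 × 80.06 = 36.27 g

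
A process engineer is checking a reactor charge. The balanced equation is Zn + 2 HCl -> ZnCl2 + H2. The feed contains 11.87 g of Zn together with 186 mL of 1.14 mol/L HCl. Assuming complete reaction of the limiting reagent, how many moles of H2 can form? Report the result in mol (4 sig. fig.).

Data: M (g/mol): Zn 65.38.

0.1060 mol

n(Zn) = 11.87 / 65.38 = 0.1816 mol
n(HCl) = 1.14 × 186.0/1000 = 0.2120 mol
n/ν for Zn = 0.1816/1 = 0.1816
n/ν for HCl = 0.2120/2 = 0.1060
Smallest n/ν is HCl → limiting reagent.
n(H2) = (1/2) × 0.2120 = 0.1060 mol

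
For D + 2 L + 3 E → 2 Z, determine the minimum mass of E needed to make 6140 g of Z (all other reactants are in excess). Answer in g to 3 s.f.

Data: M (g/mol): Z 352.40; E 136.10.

n(Z) = 6140 / 352.40 = 17.42 mol
n(E) = (3/2) × 17.42 = 26.13 mol
mass = 26.13 × 136.10 = 3556 g

3560 g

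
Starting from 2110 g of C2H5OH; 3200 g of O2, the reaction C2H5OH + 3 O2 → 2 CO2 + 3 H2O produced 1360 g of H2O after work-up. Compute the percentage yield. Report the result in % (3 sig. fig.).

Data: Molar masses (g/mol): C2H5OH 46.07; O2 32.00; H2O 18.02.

n(C2H5OH) = 2110 / 46.07 = 45.80 mol
n(O2) = 3200 / 32.00 = 100.0 mol
n/ν for C2H5OH = 45.80/1 = 45.80
n/ν for O2 = 100.0/3 = 33.33
Smallest n/ν is O2 → limiting reagent.
theoretical n(H2O) = (3/3) × 100.0 = 100.0 mol → 1802 g
% yield = 1360 / 1802 × 100 = 75.47 %

75.5 %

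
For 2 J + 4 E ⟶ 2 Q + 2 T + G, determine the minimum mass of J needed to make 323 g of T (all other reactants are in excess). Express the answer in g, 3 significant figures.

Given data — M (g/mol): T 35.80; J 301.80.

n(T) = 323 / 35.80 = 9.022 mol
n(J) = (2/2) × 9.022 = 9.022 mol
mass = 9.022 × 301.80 = 2723 g

2720 g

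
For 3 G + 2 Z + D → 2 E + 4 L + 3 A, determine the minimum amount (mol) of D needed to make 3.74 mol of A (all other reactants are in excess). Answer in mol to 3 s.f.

n(A) = 3.740 mol
n(D) = (1/3) × 3.740 = 1.247 mol

1.25 mol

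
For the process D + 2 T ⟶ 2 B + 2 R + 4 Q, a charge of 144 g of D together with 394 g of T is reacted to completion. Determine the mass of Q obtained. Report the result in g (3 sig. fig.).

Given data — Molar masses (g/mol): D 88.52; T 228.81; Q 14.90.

n(D) = 144.0 / 88.52 = 1.627 mol
n(T) = 394.0 / 228.81 = 1.722 mol
n/ν for D = 1.627/1 = 1.627
n/ν for T = 1.722/2 = 0.8610
Smallest n/ν is T → limiting reagent.
n(Q) = (4/2) × 1.722 = 3.444 mol
mass = 3.444 × 14.90 = 51.32 g

51.3 g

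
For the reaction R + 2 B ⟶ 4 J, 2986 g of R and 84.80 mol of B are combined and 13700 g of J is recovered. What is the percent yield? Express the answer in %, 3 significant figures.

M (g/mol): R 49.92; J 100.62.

80.3 %

n(R) = 2986 / 49.92 = 59.82 mol
n(B) = 84.80 mol
n/ν for R = 59.82/1 = 59.82
n/ν for B = 84.80/2 = 42.40
Smallest n/ν is B → limiting reagent.
theoretical n(J) = (4/2) × 84.80 = 169.6 mol → 17070 g
% yield = 13700 / 17070 × 100 = 80.26 %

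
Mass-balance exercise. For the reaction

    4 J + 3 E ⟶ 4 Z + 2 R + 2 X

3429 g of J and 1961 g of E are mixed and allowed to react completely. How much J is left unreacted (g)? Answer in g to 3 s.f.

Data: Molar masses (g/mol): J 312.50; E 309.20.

786 g

n(J) = 3429 / 312.50 = 10.97 mol
n(E) = 1961 / 309.20 = 6.342 mol
n/ν → J: 2.743, E: 2.114; E is limiting.
J consumed = (4/3) × 6.342 = 8.456 mol
J remaining = 10.97 − 8.456 = 2.514 mol
mass = 2.514 × 312.50 = 785.6 g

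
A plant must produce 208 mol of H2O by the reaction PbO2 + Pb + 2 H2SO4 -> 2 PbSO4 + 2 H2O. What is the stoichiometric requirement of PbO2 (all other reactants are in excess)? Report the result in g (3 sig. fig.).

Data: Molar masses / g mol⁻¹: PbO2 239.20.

24900 g

n(H2O) = 208.0 mol
n(PbO2) = (1/2) × 208.0 = 104.0 mol
mass = 104.0 × 239.20 = 24880 g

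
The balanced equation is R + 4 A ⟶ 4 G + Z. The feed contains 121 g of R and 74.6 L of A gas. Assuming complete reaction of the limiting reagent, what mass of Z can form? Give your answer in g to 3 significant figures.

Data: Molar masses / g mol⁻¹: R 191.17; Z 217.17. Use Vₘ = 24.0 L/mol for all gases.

n(R) = 121.0 / 191.17 = 0.6329 mol
n(A) = 74.60 / 24.0 = 3.108 mol
n/ν → R: 0.6329, A: 0.7770; R is limiting.
n(Z) = (1/1) × 0.6329 = 0.6329 mol
mass = 0.6329 × 217.17 = 137.4 g

137 g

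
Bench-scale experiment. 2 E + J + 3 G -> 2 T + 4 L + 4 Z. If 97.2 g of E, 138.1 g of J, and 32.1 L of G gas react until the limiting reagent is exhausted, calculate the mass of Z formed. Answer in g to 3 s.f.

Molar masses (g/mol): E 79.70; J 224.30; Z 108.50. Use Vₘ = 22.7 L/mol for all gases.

n(E) = 97.20 / 79.70 = 1.220 mol
n(J) = 138.1 / 224.30 = 0.6157 mol
n(G) = 32.10 / 22.7 = 1.414 mol
n/ν for E = 1.220/2 = 0.6100
n/ν for J = 0.6157/1 = 0.6157
n/ν for G = 1.414/3 = 0.4713
Smallest n/ν is G → limiting reagent.
n(Z) = (4/3) × 1.414 = 1.885 mol
mass = 1.885 × 108.50 = 204.5 g

205 g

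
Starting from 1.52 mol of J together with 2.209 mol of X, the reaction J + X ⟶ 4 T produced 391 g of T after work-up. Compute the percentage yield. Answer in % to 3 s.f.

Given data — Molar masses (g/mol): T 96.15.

n(J) = 1.520 mol
n(X) = 2.209 mol
n/ν for J = 1.520/1 = 1.520
n/ν for X = 2.209/1 = 2.209
Smallest n/ν is J → limiting reagent.
theoretical n(T) = (4/1) × 1.520 = 6.080 mol → 584.6 g
% yield = 391 / 584.6 × 100 = 66.88 %

66.9 %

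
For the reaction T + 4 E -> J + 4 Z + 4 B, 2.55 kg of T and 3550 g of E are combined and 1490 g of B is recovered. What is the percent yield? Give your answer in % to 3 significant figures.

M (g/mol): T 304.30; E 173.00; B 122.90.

n(T) = 2.550×1000 / 304.30 = 8.380 mol
n(E) = 3550 / 173.00 = 20.52 mol
n/ν for T = 8.380/1 = 8.380
n/ν for E = 20.52/4 = 5.130
Smallest n/ν is E → limiting reagent.
theoretical n(B) = (4/4) × 20.52 = 20.52 mol → 2522 g
% yield = 1490 / 2522 × 100 = 59.08 %

59.1 %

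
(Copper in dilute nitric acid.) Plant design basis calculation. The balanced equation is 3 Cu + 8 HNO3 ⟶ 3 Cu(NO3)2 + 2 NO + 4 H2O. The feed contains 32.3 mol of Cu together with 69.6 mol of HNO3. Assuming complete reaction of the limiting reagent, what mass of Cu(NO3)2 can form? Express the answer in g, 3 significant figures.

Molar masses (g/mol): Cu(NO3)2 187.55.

4900 g

n(Cu) = 32.30 mol
n(HNO3) = 69.60 mol
n/ν for Cu = 32.30/3 = 10.77
n/ν for HNO3 = 69.60/8 = 8.700
Smallest n/ν is HNO3 → limiting reagent.
n(Cu(NO3)2) = (3/8) × 69.60 = 26.10 mol
mass = 26.10 × 187.55 = 4895 g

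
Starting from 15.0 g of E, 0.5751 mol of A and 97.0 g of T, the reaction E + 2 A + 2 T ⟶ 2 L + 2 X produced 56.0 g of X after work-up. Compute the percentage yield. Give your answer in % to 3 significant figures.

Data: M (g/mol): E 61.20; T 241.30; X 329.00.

n(E) = 15.00 / 61.20 = 0.2451 mol
n(A) = 0.5751 mol
n(T) = 97.00 / 241.30 = 0.4020 mol
n/ν for E = 0.2451/1 = 0.2451
n/ν for A = 0.5751/2 = 0.2876
n/ν for T = 0.4020/2 = 0.2010
Smallest n/ν is T → limiting reagent.
theoretical n(X) = (2/2) × 0.4020 = 0.4020 mol → 132.3 g
% yield = 56.0 / 132.3 × 100 = 42.33 %

42.3 %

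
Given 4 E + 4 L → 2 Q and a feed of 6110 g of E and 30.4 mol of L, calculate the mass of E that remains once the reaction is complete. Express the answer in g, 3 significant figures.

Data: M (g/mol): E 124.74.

n(E) = 6110 / 124.74 = 48.98 mol
n(L) = 30.40 mol
n/ν for E = 48.98/4 = 12.25
n/ν for L = 30.40/4 = 7.600
Smallest n/ν is L → limiting reagent.
E consumed = (4/4) × 30.40 = 30.40 mol
E remaining = 48.98 − 30.40 = 18.58 mol
mass = 18.58 × 124.74 = 2318 g

2320 g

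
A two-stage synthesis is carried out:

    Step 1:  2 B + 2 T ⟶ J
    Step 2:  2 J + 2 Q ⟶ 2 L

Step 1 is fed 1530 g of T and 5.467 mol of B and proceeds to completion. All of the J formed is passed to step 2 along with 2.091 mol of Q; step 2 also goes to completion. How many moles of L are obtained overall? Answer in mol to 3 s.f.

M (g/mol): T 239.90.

2.09 mol

Step 1:
n(T) = 1530 / 239.90 = 6.378 mol
n(B) = 5.467 mol
n/ν for T = 6.378/2 = 3.189
n/ν for B = 5.467/2 = 2.734
Smallest n/ν is B → limiting reagent.
n(J) produced = (1/2) × 5.467 = 2.734 mol
Step 2:
n(J) available = 2.734 mol
n(Q) = 2.091 mol
n/ν for J = 2.734/2 = 1.367
n/ν for Q = 2.091/2 = 1.046
Smallest n/ν is Q → limiting reagent.
n(L) = (2/2) × 2.091 = 2.091 mol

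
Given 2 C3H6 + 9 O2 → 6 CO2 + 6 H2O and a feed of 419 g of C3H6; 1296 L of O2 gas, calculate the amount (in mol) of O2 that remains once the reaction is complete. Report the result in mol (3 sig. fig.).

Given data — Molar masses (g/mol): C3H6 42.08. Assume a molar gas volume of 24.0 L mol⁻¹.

9.19 mol

n(C3H6) = 419.0 / 42.08 = 9.957 mol
n(O2) = 1296 / 24.0 = 54.00 mol
n/ν for C3H6 = 9.957/2 = 4.979
n/ν for O2 = 54.00/9 = 6.000
Smallest n/ν is C3H6 → limiting reagent.
O2 consumed = (9/2) × 9.957 = 44.81 mol
O2 remaining = 54.00 − 44.81 = 9.190 mol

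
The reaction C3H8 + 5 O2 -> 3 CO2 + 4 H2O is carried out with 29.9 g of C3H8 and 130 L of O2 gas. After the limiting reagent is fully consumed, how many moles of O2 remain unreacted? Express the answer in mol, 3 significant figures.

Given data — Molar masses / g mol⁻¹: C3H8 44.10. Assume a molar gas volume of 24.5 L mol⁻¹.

1.92 mol

n(C3H8) = 29.90 / 44.10 = 0.6780 mol
n(O2) = 130.0 / 24.5 = 5.306 mol
n/ν → C3H8: 0.6780, O2: 1.061; C3H8 is limiting.
O2 consumed = (5/1) × 0.6780 = 3.390 mol
O2 remaining = 5.306 − 3.390 = 1.916 mol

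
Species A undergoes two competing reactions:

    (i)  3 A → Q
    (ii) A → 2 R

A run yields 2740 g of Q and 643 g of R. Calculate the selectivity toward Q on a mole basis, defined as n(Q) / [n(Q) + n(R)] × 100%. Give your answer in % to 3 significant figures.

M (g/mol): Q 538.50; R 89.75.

n(Q) = 2740 / 538.50 = 5.088 mol
n(R) = 643 / 89.75 = 7.164 mol
selectivity = 5.088/(5.088+7.164) × 100 = 41.53 %

41.5 %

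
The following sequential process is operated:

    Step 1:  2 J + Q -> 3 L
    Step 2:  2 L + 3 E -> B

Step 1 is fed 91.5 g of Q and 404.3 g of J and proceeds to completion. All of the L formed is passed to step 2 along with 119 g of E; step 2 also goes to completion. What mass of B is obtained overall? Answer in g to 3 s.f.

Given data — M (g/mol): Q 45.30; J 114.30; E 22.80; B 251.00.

437 g

Step 1:
n(Q) = 91.50 / 45.30 = 2.020 mol
n(J) = 404.3 / 114.30 = 3.537 mol
n/ν for Q = 2.020/1 = 2.020
n/ν for J = 3.537/2 = 1.769
Smallest n/ν is J → limiting reagent.
n(L) produced = (3/2) × 3.537 = 5.306 mol
Step 2:
n(L) available = 5.306 mol
n(E) = 119.0 / 22.80 = 5.219 mol
n/ν for L = 5.306/2 = 2.653
n/ν for E = 5.219/3 = 1.740
Smallest n/ν is E → limiting reagent.
n(B) = (1/3) × 5.219 = 1.740 mol
mass = 1.740 × 251.00 = 436.7 g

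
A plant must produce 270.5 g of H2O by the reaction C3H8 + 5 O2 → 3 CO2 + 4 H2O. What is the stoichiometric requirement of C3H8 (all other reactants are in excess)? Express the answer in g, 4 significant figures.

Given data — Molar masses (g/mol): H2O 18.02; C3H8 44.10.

165.5 g

n(H2O) = 270.5 / 18.02 = 15.01 mol
n(C3H8) = (1/4) × 15.01 = 3.753 mol
mass = 3.753 × 44.10 = 165.5 g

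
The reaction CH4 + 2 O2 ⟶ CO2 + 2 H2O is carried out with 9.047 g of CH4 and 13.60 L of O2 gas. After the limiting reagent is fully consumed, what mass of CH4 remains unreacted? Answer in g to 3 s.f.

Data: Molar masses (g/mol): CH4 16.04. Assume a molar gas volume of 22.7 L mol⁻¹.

4.24 g

n(CH4) = 9.047 / 16.04 = 0.5640 mol
n(O2) = 13.60 / 22.7 = 0.5991 mol
n/ν → CH4: 0.5640, O2: 0.2996; O2 is limiting.
CH4 consumed = (1/2) × 0.5991 = 0.2996 mol
CH4 remaining = 0.5640 − 0.2996 = 0.2644 mol
mass = 0.2644 × 16.04 = 4.241 g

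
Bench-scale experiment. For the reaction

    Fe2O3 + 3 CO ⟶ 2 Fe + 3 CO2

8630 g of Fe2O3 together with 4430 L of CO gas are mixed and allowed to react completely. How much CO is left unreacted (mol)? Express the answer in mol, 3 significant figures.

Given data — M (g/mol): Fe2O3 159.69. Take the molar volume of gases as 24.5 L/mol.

18.7 mol

n(Fe2O3) = 8630 / 159.69 = 54.04 mol
n(CO) = 4430 / 24.5 = 180.8 mol
n/ν → Fe2O3: 54.04, CO: 60.27; Fe2O3 is limiting.
CO consumed = (3/1) × 54.04 = 162.1 mol
CO remaining = 180.8 − 162.1 = 18.70 mol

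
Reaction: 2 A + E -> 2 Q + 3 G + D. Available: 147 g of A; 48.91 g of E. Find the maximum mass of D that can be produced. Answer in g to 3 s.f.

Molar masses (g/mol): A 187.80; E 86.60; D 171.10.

n(A) = 147.0 / 187.80 = 0.7827 mol
n(E) = 48.91 / 86.60 = 0.5648 mol
n/ν for A = 0.7827/2 = 0.3914
n/ν for E = 0.5648/1 = 0.5648
Smallest n/ν is A → limiting reagent.
n(D) = (1/2) × 0.7827 = 0.3914 mol
mass = 0.3914 × 171.10 = 66.97 g

67.0 g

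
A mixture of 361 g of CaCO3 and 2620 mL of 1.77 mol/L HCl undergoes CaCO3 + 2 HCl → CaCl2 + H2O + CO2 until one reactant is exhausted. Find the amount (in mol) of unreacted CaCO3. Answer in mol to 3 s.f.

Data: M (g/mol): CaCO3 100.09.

n(CaCO3) = 361.0 / 100.09 = 3.607 mol
n(HCl) = 1.77 × 2620/1000 = 4.637 mol
n/ν → CaCO3: 3.607, HCl: 2.319; HCl is limiting.
CaCO3 consumed = (1/2) × 4.637 = 2.319 mol
CaCO3 remaining = 3.607 − 2.319 = 1.288 mol

1.29 mol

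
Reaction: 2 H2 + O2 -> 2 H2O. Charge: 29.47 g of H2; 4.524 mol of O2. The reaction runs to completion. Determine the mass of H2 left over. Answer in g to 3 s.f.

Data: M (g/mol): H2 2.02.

n(H2) = 29.47 / 2.02 = 14.59 mol
n(O2) = 4.524 mol
n/ν → H2: 7.295, O2: 4.524; O2 is limiting.
H2 consumed = (2/1) × 4.524 = 9.048 mol
H2 remaining = 14.59 − 9.048 = 5.542 mol
mass = 5.542 × 2.02 = 11.19 g

11.2 g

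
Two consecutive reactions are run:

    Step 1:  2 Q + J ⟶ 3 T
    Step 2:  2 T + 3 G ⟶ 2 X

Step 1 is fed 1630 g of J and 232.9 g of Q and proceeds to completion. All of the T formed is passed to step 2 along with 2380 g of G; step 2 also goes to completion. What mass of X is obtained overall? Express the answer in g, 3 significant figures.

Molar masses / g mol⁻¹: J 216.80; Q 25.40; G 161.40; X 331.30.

3260 g

Step 1:
n(J) = 1630 / 216.80 = 7.518 mol
n(Q) = 232.9 / 25.40 = 9.169 mol
n/ν → J: 7.518, Q: 4.585; Q is limiting.
n(T) produced = (3/2) × 9.169 = 13.75 mol
Step 2:
n(T) available = 13.75 mol
n(G) = 2380 / 161.40 = 14.75 mol
n/ν → T: 6.875, G: 4.917; G is limiting.
n(X) = (2/3) × 14.75 = 9.833 mol
mass = 9.833 × 331.30 = 3258 g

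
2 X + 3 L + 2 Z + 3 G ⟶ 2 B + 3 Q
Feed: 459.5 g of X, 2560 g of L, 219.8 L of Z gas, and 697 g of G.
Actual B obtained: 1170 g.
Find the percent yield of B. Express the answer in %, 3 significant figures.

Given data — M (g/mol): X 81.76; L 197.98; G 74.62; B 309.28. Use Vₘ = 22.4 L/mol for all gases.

n(X) = 459.5 / 81.76 = 5.620 mol
n(L) = 2560 / 197.98 = 12.93 mol
n(Z) = 219.8 / 22.4 = 9.813 mol
n(G) = 697.0 / 74.62 = 9.341 mol
n/ν for X = 5.620/2 = 2.810
n/ν for L = 12.93/3 = 4.310
n/ν for Z = 9.813/2 = 4.907
n/ν for G = 9.341/3 = 3.114
Smallest n/ν is X → limiting reagent.
theoretical n(B) = (2/2) × 5.620 = 5.620 mol → 1738 g
% yield = 1170 / 1738 × 100 = 67.32 %

67.3 %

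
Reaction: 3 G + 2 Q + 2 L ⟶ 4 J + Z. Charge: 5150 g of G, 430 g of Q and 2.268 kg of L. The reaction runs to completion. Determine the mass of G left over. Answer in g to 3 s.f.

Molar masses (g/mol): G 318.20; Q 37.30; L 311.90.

1680 g

n(G) = 5150 / 318.20 = 16.18 mol
n(Q) = 430.0 / 37.30 = 11.53 mol
n(L) = 2.268×1000 / 311.90 = 7.272 mol
n/ν for G = 16.18/3 = 5.393
n/ν for Q = 11.53/2 = 5.765
n/ν for L = 7.272/2 = 3.636
Smallest n/ν is L → limiting reagent.
G consumed = (3/2) × 7.272 = 10.91 mol
G remaining = 16.18 − 10.91 = 5.270 mol
mass = 5.270 × 318.20 = 1677 g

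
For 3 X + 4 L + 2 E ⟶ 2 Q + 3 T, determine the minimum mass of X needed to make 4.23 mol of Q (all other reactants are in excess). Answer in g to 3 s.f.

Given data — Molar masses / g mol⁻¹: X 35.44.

n(Q) = 4.230 mol
n(X) = (3/2) × 4.230 = 6.345 mol
mass = 6.345 × 35.44 = 224.9 g

225 g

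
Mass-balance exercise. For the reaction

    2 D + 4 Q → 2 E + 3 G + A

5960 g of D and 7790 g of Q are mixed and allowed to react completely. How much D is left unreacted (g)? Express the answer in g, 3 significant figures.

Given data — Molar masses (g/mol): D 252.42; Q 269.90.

2320 g

n(D) = 5960 / 252.42 = 23.61 mol
n(Q) = 7790 / 269.90 = 28.86 mol
n/ν for D = 23.61/2 = 11.81
n/ν for Q = 28.86/4 = 7.215
Smallest n/ν is Q → limiting reagent.
D consumed = (2/4) × 28.86 = 14.43 mol
D remaining = 23.61 − 14.43 = 9.180 mol
mass = 9.180 × 252.42 = 2317 g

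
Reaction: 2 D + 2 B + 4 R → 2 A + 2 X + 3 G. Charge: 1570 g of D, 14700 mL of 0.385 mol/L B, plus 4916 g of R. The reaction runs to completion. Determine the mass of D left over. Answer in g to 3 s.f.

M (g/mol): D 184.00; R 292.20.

n(D) = 1570 / 184.00 = 8.533 mol
n(B) = 0.385 × 14700/1000 = 5.660 mol
n(R) = 4916 / 292.20 = 16.82 mol
n/ν → D: 4.267, B: 2.830, R: 4.205; B is limiting.
D consumed = (2/2) × 5.660 = 5.660 mol
D remaining = 8.533 − 5.660 = 2.873 mol
mass = 2.873 × 184.00 = 528.6 g

529 g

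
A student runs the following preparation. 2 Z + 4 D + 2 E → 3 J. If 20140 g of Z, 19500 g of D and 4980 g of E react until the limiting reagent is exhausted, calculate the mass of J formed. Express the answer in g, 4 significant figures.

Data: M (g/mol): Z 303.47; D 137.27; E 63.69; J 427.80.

42590 g

n(Z) = 20140 / 303.47 = 66.37 mol
n(D) = 19500 / 137.27 = 142.1 mol
n(E) = 4980 / 63.69 = 78.19 mol
n/ν for Z = 66.37/2 = 33.19
n/ν for D = 142.1/4 = 35.53
n/ν for E = 78.19/2 = 39.10
Smallest n/ν is Z → limiting reagent.
n(J) = (3/2) × 66.37 = 99.56 mol
mass = 99.56 × 427.80 = 42590 g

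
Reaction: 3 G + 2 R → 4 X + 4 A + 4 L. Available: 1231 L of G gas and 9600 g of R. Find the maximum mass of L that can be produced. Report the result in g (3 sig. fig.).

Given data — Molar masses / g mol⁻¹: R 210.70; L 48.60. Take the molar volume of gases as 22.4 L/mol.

n(G) = 1231 / 22.4 = 54.96 mol
n(R) = 9600 / 210.70 = 45.56 mol
n/ν for G = 54.96/3 = 18.32
n/ν for R = 45.56/2 = 22.78
Smallest n/ν is G → limiting reagent.
n(L) = (4/3) × 54.96 = 73.28 mol
mass = 73.28 × 48.60 = 3561 g

3560 g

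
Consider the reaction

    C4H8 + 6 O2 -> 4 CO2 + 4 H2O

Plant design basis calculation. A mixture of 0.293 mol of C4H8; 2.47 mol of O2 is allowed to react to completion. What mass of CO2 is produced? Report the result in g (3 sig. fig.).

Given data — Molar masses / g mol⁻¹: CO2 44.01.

n(C4H8) = 0.2930 mol
n(O2) = 2.470 mol
n/ν for C4H8 = 0.2930/1 = 0.2930
n/ν for O2 = 2.470/6 = 0.4117
Smallest n/ν is C4H8 → limiting reagent.
n(CO2) = (4/1) × 0.2930 = 1.172 mol
mass = 1.172 × 44.01 = 51.58 g

51.6 g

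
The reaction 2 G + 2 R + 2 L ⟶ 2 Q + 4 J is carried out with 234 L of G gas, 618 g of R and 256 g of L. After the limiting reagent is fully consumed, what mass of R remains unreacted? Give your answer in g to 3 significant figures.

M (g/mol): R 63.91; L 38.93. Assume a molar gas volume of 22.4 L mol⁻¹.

198 g

n(G) = 234.0 / 22.4 = 10.45 mol
n(R) = 618.0 / 63.91 = 9.670 mol
n(L) = 256.0 / 38.93 = 6.576 mol
n/ν for G = 10.45/2 = 5.225
n/ν for R = 9.670/2 = 4.835
n/ν for L = 6.576/2 = 3.288
Smallest n/ν is L → limiting reagent.
R consumed = (2/2) × 6.576 = 6.576 mol
R remaining = 9.670 − 6.576 = 3.094 mol
mass = 3.094 × 63.91 = 197.7 g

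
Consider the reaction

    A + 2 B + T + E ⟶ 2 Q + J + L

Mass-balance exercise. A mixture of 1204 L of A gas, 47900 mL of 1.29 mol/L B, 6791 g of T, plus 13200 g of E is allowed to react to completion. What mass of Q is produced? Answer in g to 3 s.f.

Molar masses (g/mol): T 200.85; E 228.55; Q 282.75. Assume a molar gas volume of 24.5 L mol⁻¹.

n(A) = 1204 / 24.5 = 49.14 mol
n(B) = 1.29 × 47900/1000 = 61.79 mol
n(T) = 6791 / 200.85 = 33.81 mol
n(E) = 13200 / 228.55 = 57.76 mol
n/ν → A: 49.14, B: 30.90, T: 33.81, E: 57.76; B is limiting.
n(Q) = (2/2) × 61.79 = 61.79 mol
mass = 61.79 × 282.75 = 17470 g

17500 g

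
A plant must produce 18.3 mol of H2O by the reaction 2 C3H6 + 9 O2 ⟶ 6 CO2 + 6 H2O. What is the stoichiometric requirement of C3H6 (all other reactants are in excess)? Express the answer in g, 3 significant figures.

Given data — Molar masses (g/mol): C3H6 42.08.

n(H2O) = 18.30 mol
n(C3H6) = (2/6) × 18.30 = 6.100 mol
mass = 6.100 × 42.08 = 256.7 g

257 g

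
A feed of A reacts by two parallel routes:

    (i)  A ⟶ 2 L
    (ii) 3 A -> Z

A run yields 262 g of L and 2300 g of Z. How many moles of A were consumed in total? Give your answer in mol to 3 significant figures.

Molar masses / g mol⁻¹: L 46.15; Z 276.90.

n(L) = 262 / 46.15 = 5.677 mol
n(Z) = 2300 / 276.90 = 8.306 mol
n(A) via (i) = (1/2)×5.677 = 2.839 mol
n(A) via (ii) = (3/1)×8.306 = 24.92 mol
total n(A) = 2.839 + 24.92 = 27.76 mol

27.8 mol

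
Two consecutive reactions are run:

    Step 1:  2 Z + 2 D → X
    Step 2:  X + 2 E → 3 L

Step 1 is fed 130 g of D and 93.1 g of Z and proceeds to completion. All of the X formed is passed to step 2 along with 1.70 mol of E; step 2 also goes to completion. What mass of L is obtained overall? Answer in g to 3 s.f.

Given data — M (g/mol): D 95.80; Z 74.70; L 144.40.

Step 1:
n(D) = 130.0 / 95.80 = 1.357 mol
n(Z) = 93.10 / 74.70 = 1.246 mol
n/ν for D = 1.357/2 = 0.6785
n/ν for Z = 1.246/2 = 0.6230
Smallest n/ν is Z → limiting reagent.
n(X) produced = (1/2) × 1.246 = 0.6230 mol
Step 2:
n(X) available = 0.6230 mol
n(E) = 1.700 mol
n/ν for X = 0.6230/1 = 0.6230
n/ν for E = 1.700/2 = 0.8500
Smallest n/ν is X → limiting reagent.
n(L) = (3/1) × 0.6230 = 1.869 mol
mass = 1.869 × 144.40 = 269.9 g

270 g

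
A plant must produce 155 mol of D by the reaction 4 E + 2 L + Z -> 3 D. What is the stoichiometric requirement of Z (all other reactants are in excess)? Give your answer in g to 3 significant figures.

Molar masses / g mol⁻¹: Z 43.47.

2250 g

n(D) = 155.0 mol
n(Z) = (1/3) × 155.0 = 51.67 mol
mass = 51.67 × 43.47 = 2246 g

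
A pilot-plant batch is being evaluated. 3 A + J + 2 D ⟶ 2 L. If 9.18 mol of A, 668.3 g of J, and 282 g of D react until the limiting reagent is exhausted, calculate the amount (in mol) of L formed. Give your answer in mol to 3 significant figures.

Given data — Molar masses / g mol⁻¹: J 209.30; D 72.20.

3.91 mol

n(A) = 9.180 mol
n(J) = 668.3 / 209.30 = 3.193 mol
n(D) = 282.0 / 72.20 = 3.906 mol
n/ν → A: 3.060, J: 3.193, D: 1.953; D is limiting.
n(L) = (2/2) × 3.906 = 3.906 mol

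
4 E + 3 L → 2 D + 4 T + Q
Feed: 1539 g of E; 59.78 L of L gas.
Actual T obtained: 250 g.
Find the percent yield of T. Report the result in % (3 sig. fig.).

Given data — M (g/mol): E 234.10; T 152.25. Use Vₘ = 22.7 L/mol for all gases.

46.8 %

n(E) = 1539 / 234.10 = 6.574 mol
n(L) = 59.78 / 22.7 = 2.633 mol
n/ν for E = 6.574/4 = 1.644
n/ν for L = 2.633/3 = 0.8777
Smallest n/ν is L → limiting reagent.
theoretical n(T) = (4/3) × 2.633 = 3.511 mol → 534.5 g
% yield = 250 / 534.5 × 100 = 46.77 %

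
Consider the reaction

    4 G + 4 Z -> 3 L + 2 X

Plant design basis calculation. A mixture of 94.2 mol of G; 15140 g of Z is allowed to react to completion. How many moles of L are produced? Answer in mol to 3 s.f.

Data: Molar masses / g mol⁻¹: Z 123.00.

n(G) = 94.20 mol
n(Z) = 15140 / 123.00 = 123.1 mol
n/ν for G = 94.20/4 = 23.55
n/ν for Z = 123.1/4 = 30.78
Smallest n/ν is G → limiting reagent.
n(L) = (3/4) × 94.20 = 70.65 mol

70.7 mol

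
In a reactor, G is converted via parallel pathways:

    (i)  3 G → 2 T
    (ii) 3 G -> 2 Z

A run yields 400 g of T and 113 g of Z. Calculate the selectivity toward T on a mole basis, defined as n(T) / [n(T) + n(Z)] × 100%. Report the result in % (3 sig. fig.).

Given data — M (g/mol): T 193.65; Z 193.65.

78.0 %

n(T) = 400 / 193.65 = 2.066 mol
n(Z) = 113 / 193.65 = 0.5835 mol
selectivity = 2.066/(2.066+0.5835) × 100 = 77.98 %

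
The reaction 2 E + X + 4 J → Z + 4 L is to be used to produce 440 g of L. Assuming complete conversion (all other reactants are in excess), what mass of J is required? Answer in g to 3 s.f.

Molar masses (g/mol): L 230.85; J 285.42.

544 g

n(L) = 440 / 230.85 = 1.906 mol
n(J) = (4/4) × 1.906 = 1.906 mol
mass = 1.906 × 285.42 = 544.0 g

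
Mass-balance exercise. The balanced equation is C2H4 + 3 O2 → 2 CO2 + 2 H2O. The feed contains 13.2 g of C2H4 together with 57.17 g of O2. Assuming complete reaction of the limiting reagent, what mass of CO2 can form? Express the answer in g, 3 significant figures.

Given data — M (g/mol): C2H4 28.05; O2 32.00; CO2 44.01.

n(C2H4) = 13.20 / 28.05 = 0.4706 mol
n(O2) = 57.17 / 32.00 = 1.787 mol
n/ν for C2H4 = 0.4706/1 = 0.4706
n/ν for O2 = 1.787/3 = 0.5957
Smallest n/ν is C2H4 → limiting reagent.
n(CO2) = (2/1) × 0.4706 = 0.9412 mol
mass = 0.9412 × 44.01 = 41.42 g

41.4 g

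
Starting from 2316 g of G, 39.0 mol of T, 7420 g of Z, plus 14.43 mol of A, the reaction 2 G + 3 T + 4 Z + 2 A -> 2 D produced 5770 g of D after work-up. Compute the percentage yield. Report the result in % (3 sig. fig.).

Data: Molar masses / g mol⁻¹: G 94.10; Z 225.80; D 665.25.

60.1 %

n(G) = 2316 / 94.10 = 24.61 mol
n(T) = 39.00 mol
n(Z) = 7420 / 225.80 = 32.86 mol
n(A) = 14.43 mol
n/ν for G = 24.61/2 = 12.31
n/ν for T = 39.00/3 = 13.00
n/ν for Z = 32.86/4 = 8.215
n/ν for A = 14.43/2 = 7.215
Smallest n/ν is A → limiting reagent.
theoretical n(D) = (2/2) × 14.43 = 14.43 mol → 9600 g
% yield = 5770 / 9600 × 100 = 60.10 %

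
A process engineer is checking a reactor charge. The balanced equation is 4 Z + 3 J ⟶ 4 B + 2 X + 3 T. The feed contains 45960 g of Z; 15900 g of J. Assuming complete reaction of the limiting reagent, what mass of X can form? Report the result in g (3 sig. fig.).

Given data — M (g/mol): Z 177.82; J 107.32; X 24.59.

n(Z) = 45960 / 177.82 = 258.5 mol
n(J) = 15900 / 107.32 = 148.2 mol
n/ν for Z = 258.5/4 = 64.63
n/ν for J = 148.2/3 = 49.40
Smallest n/ν is J → limiting reagent.
n(X) = (2/3) × 148.2 = 98.80 mol
mass = 98.80 × 24.59 = 2429 g

2430 g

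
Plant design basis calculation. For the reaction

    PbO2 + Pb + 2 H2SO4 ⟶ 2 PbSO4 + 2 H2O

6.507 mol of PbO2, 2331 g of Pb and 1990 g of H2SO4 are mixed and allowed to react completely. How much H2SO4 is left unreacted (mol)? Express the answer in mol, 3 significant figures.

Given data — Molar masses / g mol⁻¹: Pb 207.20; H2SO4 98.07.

n(PbO2) = 6.507 mol
n(Pb) = 2331 / 207.20 = 11.25 mol
n(H2SO4) = 1990 / 98.07 = 20.29 mol
n/ν for PbO2 = 6.507/1 = 6.507
n/ν for Pb = 11.25/1 = 11.25
n/ν for H2SO4 = 20.29/2 = 10.15
Smallest n/ν is PbO2 → limiting reagent.
H2SO4 consumed = (2/1) × 6.507 = 13.01 mol
H2SO4 remaining = 20.29 − 13.01 = 7.280 mol

7.28 mol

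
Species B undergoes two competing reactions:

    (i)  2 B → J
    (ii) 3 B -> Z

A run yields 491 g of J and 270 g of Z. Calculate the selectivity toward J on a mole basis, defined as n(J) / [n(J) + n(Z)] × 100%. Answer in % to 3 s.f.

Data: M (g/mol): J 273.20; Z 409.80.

73.2 %

n(J) = 491 / 273.20 = 1.797 mol
n(Z) = 270 / 409.80 = 0.6589 mol
selectivity = 1.797/(1.797+0.6589) × 100 = 73.17 %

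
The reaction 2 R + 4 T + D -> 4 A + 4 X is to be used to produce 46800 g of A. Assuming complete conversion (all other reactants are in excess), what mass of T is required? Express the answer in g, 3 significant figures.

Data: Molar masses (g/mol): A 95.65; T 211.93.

104000 g

n(A) = 46800 / 95.65 = 489.3 mol
n(T) = (4/4) × 489.3 = 489.3 mol
mass = 489.3 × 211.93 = 103700 g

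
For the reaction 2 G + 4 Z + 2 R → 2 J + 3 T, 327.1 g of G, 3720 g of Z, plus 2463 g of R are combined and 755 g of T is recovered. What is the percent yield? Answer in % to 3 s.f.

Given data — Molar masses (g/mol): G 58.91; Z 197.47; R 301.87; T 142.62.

63.6 %

n(G) = 327.1 / 58.91 = 5.553 mol
n(Z) = 3720 / 197.47 = 18.84 mol
n(R) = 2463 / 301.87 = 8.159 mol
n/ν for G = 5.553/2 = 2.777
n/ν for Z = 18.84/4 = 4.710
n/ν for R = 8.159/2 = 4.080
Smallest n/ν is G → limiting reagent.
theoretical n(T) = (3/2) × 5.553 = 8.330 mol → 1188 g
% yield = 755 / 1188 × 100 = 63.55 %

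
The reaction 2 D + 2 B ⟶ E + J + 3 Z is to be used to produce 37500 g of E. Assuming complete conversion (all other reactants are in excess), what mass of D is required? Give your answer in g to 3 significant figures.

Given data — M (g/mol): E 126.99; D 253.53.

150000 g

n(E) = 37500 / 126.99 = 295.3 mol
n(D) = (2/1) × 295.3 = 590.6 mol
mass = 590.6 × 253.53 = 149700 g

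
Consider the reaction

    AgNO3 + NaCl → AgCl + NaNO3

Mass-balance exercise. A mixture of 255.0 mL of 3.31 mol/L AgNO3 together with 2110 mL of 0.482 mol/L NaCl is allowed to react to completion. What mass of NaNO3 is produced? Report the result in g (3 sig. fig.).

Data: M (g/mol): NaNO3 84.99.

71.7 g

n(AgNO3) = 3.31 × 255.0/1000 = 0.8441 mol
n(NaCl) = 0.482 × 2110/1000 = 1.017 mol
n/ν → AgNO3: 0.8441, NaCl: 1.017; AgNO3 is limiting.
n(NaNO3) = (1/1) × 0.8441 = 0.8441 mol
mass = 0.8441 × 84.99 = 71.74 g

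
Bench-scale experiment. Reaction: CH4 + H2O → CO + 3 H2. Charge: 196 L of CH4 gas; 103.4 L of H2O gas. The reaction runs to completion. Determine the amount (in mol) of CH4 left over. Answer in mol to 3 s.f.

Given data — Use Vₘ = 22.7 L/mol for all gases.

n(CH4) = 196.0 / 22.7 = 8.634 mol
n(H2O) = 103.4 / 22.7 = 4.555 mol
n/ν → CH4: 8.634, H2O: 4.555; H2O is limiting.
CH4 consumed = (1/1) × 4.555 = 4.555 mol
CH4 remaining = 8.634 − 4.555 = 4.079 mol

4.08 mol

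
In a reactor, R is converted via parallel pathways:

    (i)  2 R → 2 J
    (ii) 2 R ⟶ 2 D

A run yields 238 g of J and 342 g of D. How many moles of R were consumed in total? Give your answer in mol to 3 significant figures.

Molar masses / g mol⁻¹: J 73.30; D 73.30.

7.91 mol

n(J) = 238 / 73.30 = 3.247 mol
n(D) = 342 / 73.30 = 4.666 mol
n(R) via (i) = (2/2)×3.247 = 3.247 mol
n(R) via (ii) = (2/2)×4.666 = 4.666 mol
total n(R) = 3.247 + 4.666 = 7.913 mol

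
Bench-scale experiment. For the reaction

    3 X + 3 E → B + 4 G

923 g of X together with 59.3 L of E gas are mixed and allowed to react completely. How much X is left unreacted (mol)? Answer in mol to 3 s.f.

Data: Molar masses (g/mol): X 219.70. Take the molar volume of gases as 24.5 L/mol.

1.78 mol

n(X) = 923.0 / 219.70 = 4.201 mol
n(E) = 59.30 / 24.5 = 2.420 mol
n/ν → X: 1.400, E: 0.8067; E is limiting.
X consumed = (3/3) × 2.420 = 2.420 mol
X remaining = 4.201 − 2.420 = 1.781 mol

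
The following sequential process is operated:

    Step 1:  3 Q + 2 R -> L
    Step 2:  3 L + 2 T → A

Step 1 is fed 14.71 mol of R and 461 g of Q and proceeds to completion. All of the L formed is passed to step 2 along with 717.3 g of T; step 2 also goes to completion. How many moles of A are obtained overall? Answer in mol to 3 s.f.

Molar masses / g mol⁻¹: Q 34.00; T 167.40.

Step 1:
n(R) = 14.71 mol
n(Q) = 461.0 / 34.00 = 13.56 mol
n/ν for R = 14.71/2 = 7.355
n/ν for Q = 13.56/3 = 4.520
Smallest n/ν is Q → limiting reagent.
n(L) produced = (1/3) × 13.56 = 4.520 mol
Step 2:
n(L) available = 4.520 mol
n(T) = 717.3 / 167.40 = 4.285 mol
n/ν for L = 4.520/3 = 1.507
n/ν for T = 4.285/2 = 2.143
Smallest n/ν is L → limiting reagent.
n(A) = (1/3) × 4.520 = 1.507 mol

1.51 mol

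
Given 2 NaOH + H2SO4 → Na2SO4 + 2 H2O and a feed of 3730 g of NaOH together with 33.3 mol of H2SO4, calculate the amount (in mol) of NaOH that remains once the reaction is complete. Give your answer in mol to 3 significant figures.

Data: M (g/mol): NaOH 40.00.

n(NaOH) = 3730 / 40.00 = 93.25 mol
n(H2SO4) = 33.30 mol
n/ν → NaOH: 46.63, H2SO4: 33.30; H2SO4 is limiting.
NaOH consumed = (2/1) × 33.30 = 66.60 mol
NaOH remaining = 93.25 − 66.60 = 26.65 mol

26.7 mol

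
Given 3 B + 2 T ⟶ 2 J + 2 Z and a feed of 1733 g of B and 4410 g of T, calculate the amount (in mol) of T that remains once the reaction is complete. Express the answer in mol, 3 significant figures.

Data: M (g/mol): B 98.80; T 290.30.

n(B) = 1733 / 98.80 = 17.54 mol
n(T) = 4410 / 290.30 = 15.19 mol
n/ν → B: 5.847, T: 7.595; B is limiting.
T consumed = (2/3) × 17.54 = 11.69 mol
T remaining = 15.19 − 11.69 = 3.500 mol

3.50 mol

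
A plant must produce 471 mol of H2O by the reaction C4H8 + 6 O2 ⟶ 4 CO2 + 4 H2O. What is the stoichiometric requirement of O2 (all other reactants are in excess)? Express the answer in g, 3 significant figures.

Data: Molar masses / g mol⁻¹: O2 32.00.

22600 g

n(H2O) = 471.0 mol
n(O2) = (6/4) × 471.0 = 706.5 mol
mass = 706.5 × 32.00 = 22610 g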